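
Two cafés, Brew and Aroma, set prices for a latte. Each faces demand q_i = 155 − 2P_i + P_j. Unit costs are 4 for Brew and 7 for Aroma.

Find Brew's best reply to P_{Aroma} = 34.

49.25

Brew's profit: π = (P_{Brew} − 4)(155 − 2P_{Brew} + P_{Aroma}).
∂π/∂P_{Brew} = 163 − 4P_{Brew} + P_{Aroma} = 0 ⇒ P_{Brew} = 40.75 + 0.25P_{Aroma}.
At P_{Aroma} = 34: P_{Brew} = 40.75 + 0.25·34 = 49.25.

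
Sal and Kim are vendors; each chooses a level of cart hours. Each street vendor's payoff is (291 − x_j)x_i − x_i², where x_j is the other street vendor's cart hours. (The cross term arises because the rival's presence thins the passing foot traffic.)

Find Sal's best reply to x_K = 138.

Sal's payoff is (291 − x_K)x_S − x_S².
∂π/∂x_S = 291 − x_K − 2x_S = 0, so x_S = 145.5 − 0.5x_K.
At x_K = 138: x_S = 145.5 − 0.5·138 = 76.5.

76.5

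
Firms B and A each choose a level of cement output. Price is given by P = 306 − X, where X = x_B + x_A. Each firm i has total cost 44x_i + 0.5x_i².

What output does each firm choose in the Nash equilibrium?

Firm B's profit: π = x_B(306 − (x_B + x_A)) − 44x_B − 0.5x_B².
∂π/∂x_B = 262 − 3x_B − x_A = 0, so x_B = 262/3 − (1/3)x_A.
The game is symmetric, so in equilibrium x_A = x_B: the reaction function gives (4/3)x_B = 262/3, hence x_B = 65.5.

65.5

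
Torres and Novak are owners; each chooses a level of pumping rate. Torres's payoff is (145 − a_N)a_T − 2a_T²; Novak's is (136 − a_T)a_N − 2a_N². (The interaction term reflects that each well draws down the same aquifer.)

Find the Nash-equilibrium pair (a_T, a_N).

Expanding Torres's payoff: 145a_T − a_Na_T − 2a_T².
∂π/∂a_T = 145 − a_N − 4a_T = 0, so a_T = 36.25 − 0.25a_N.
Likewise for Novak: a_N = 34 − 0.25a_T.
Plugging a_N into Torres's best response: a_T = 36.25 − 0.25(34 − 0.25a_T) ⇒ 0.9375a_T = 27.75, so a_T = 29.6.
Then a_N = 34 − 0.25·29.6 = 26.6.

29.6, 26.6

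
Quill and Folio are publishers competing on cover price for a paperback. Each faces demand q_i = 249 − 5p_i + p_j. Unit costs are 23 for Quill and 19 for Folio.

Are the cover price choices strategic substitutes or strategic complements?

Quill's profit: π = (p_{Quill} − 23)(249 − 5p_{Quill} + p_{Folio}).
∂π/∂p_{Quill} = 364 − 10p_{Quill} + p_{Folio} = 0 ⇒ p_{Quill} = 36.4 + 0.1p_{Folio}.
The best-response slope dp_{Quill}/dp_{Folio} = 0.1 > 0: the reaction function is upward-sloping, so the choices are strategic complements.

strategic complements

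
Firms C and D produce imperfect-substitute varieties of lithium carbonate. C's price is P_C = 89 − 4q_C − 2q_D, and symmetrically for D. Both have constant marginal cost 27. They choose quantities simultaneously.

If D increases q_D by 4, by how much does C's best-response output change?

Firm C's profit: π = q_C(89 − 4q_C − 2q_D) − 27q_C.
∂π/∂q_C = 62 − 8q_C − 2q_D = 0 ⇒ q_C = 7.75 − 0.25q_D.
The reaction-function slope is −0.25, so a 4-unit rise in q_D moves q_C by −0.25 × 4 = −1. C's best response falls — the actions are strategic substitutes.

-1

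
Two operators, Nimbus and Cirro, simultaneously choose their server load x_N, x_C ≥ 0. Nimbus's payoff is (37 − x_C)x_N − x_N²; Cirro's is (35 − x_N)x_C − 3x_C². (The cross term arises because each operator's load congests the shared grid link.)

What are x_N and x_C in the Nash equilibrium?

Expanding Nimbus's payoff: 37x_N − x_Cx_N − x_N².
∂π/∂x_N = 37 − x_C − 2x_N = 0, so x_N = 18.5 − 0.5x_C.
Likewise for Cirro: x_C = 35/6 − (1/6)x_N.
Substituting the second reaction function into the first: x_N = 18.5 − 0.5(35/6 − (1/6)x_N), which gives (11/12)x_N = 187/12 ⇒ x_N = 17.
Then x_C = 35/6 − (1/6)·17 = 3.

17, 3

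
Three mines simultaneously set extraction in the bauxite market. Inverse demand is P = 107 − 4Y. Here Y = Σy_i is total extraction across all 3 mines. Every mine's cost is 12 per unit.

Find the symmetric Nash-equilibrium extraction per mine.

5.9375

A representative mine's profit is π_i = y_i(107 − 4Y) − 12y_i, with Y = y_i + Σ_{j≠i} y_j.
First-order condition: 95 − 8y_i − 4Σ_{j≠i} y_j = 0.
Imposing symmetry (y_j = y for all j) turns Σ_{j≠i} y_j into 2y, so 95 = 16y and y = 5.9375.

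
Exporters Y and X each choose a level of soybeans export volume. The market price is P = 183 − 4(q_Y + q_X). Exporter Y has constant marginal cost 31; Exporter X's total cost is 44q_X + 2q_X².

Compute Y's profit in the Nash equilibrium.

1004.89

Exporter Y's profit: π = q_Y(183 − 4(q_Y + q_X)) − 31q_Y.
∂π/∂q_Y = 152 − 8q_Y − 4q_X = 0, so q_Y = 19 − 0.5q_X.
For X: ∂π/∂q_X = 139 − 12q_X − 4q_Y = 0 ⇒ q_X = 139/12 − (1/3)q_Y.
Plugging q_X into Y's best response: q_Y = 19 − 0.5(139/12 − (1/3)q_Y) ⇒ (5/6)q_Y = 317/24, so q_Y = 15.85.
Then q_X = 139/12 − (1/3)·15.85 = 6.3.
Price P = 183 − 4·22.15 = 94.4.
Y's profit: (94.4 − 31)·15.85 = 1004.89.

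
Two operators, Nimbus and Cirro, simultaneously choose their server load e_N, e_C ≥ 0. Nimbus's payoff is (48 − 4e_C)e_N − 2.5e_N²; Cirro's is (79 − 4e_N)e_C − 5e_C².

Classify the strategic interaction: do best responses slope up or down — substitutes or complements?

strategic substitutes

Expanding Nimbus's payoff: 48e_N − 4e_Ce_N − 2.5e_N².
∂π/∂e_N = 48 − 4e_C − 5e_N = 0, so e_N = 9.6 − 0.8e_C.
The best-response slope de_N/de_C = −0.8 < 0: the reaction function is downward-sloping, so the choices are strategic substitutes.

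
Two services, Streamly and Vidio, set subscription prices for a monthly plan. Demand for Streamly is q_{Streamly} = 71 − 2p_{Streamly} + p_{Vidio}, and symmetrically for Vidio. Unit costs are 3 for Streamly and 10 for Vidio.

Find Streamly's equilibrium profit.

Streamly's profit: π = (p_{Streamly} − 3)(71 − 2p_{Streamly} + p_{Vidio}).
∂π/∂p_{Streamly} = 77 − 4p_{Streamly} + p_{Vidio} = 0 ⇒ p_{Streamly} = 19.25 + 0.25p_{Vidio}.
Similarly p_{Vidio} = 22.75 + 0.25p_{Streamly}.
Solving the two reaction functions simultaneously: (1 − (0.25)(0.25))p_{Streamly} = 19.25 + 0.25·22.75, so 0.9375p_{Streamly} = 24.9375 and p_{Streamly} = 26.6.
Then p_{Vidio} = 22.75 + 0.25·26.6 = 29.4.
q_{Streamly} = 71 − 2·26.6 + 29.4 = 47.2.
Profit = (26.6 − 3)·47.2 = 1113.92.

1113.92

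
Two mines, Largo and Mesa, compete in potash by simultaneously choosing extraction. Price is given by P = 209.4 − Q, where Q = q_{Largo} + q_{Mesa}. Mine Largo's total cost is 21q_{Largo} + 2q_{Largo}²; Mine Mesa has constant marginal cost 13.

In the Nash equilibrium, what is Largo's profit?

Mine Largo's profit: π = q_{Largo}(209.4 − (q_{Largo} + q_{Mesa})) − 21q_{Largo} − 2q_{Largo}².
∂π/∂q_{Largo} = 188.4 − 6q_{Largo} − q_{Mesa} = 0, so q_{Largo} = 31.4 − (1/6)q_{Mesa}.
For Mesa: ∂π/∂q_{Mesa} = 196.4 − 2q_{Mesa} − q_{Largo} = 0 ⇒ q_{Mesa} = 98.2 − 0.5q_{Largo}.
Substituting the second reaction function into the first: q_{Largo} = 31.4 − (1/6)(98.2 − 0.5q_{Largo}), which gives (11/12)q_{Largo} = 451/30 ⇒ q_{Largo} = 16.4.
Then q_{Mesa} = 98.2 − 0.5·16.4 = 90.
Price P = 209.4 − 106.4 = 103.
Largo's profit: (103 − 21)·16.4 − 2(16.4)² = 806.88.

806.88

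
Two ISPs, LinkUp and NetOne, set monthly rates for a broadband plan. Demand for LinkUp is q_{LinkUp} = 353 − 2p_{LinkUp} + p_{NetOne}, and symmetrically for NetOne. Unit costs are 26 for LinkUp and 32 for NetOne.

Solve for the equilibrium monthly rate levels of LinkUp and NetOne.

LinkUp's profit: π = (p_{LinkUp} − 26)(353 − 2p_{LinkUp} + p_{NetOne}).
∂π/∂p_{LinkUp} = 405 − 4p_{LinkUp} + p_{NetOne} = 0 ⇒ p_{LinkUp} = 101.25 + 0.25p_{NetOne}.
Similarly p_{NetOne} = 104.25 + 0.25p_{LinkUp}.
Solving the two reaction functions simultaneously: (1 − (0.25)(0.25))p_{LinkUp} = 101.25 + 0.25·104.25, so 0.9375p_{LinkUp} = 127.3125 and p_{LinkUp} = 135.8.
Then p_{NetOne} = 104.25 + 0.25·135.8 = 138.2.

135.8, 138.2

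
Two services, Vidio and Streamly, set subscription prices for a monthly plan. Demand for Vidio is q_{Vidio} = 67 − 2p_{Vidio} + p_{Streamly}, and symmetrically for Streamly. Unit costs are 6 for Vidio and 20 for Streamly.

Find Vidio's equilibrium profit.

985.68

Vidio's profit: π = (p_{Vidio} − 6)(67 − 2p_{Vidio} + p_{Streamly}).
∂π/∂p_{Vidio} = 79 − 4p_{Vidio} + p_{Streamly} = 0 ⇒ p_{Vidio} = 19.75 + 0.25p_{Streamly}.
Similarly p_{Streamly} = 26.75 + 0.25p_{Vidio}.
Substituting the second reaction function into the first: p_{Vidio} = 19.75 + 0.25(26.75 + 0.25p_{Vidio}), which gives 0.9375p_{Vidio} = 26.4375 ⇒ p_{Vidio} = 28.2.
Then p_{Streamly} = 26.75 + 0.25·28.2 = 33.8.
q_{Vidio} = 67 − 2·28.2 + 33.8 = 44.4.
Profit = (28.2 − 6)·44.4 = 985.68.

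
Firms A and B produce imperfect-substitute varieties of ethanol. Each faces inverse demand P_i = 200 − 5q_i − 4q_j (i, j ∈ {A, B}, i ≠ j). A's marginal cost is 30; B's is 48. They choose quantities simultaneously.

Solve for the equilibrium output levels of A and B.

Firm A's profit: π = q_A(200 − 5q_A − 4q_B) − 30q_A.
∂π/∂q_A = 170 − 10q_A − 4q_B = 0 ⇒ q_A = 17 − 0.4q_B.
Similarly q_B = 15.2 − 0.4q_A.
Substituting the second reaction function into the first: q_A = 17 − 0.4(15.2 − 0.4q_A), which gives 0.84q_A = 10.92 ⇒ q_A = 13.
Then q_B = 15.2 − 0.4·13 = 10.

13, 10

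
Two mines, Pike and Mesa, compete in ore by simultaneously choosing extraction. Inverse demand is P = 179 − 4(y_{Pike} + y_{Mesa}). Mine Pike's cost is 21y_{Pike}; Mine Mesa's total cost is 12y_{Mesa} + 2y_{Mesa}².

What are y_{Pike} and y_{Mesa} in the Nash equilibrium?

15.35, 8.8

Mine Pike's profit: π = y_{Pike}(179 − 4(y_{Pike} + y_{Mesa})) − 21y_{Pike}.
∂π/∂y_{Pike} = 158 − 8y_{Pike} − 4y_{Mesa} = 0, so y_{Pike} = 19.75 − 0.5y_{Mesa}.
For Mesa: ∂π/∂y_{Mesa} = 167 − 12y_{Mesa} − 4y_{Pike} = 0 ⇒ y_{Mesa} = 167/12 − (1/3)y_{Pike}.
Solving the two reaction functions simultaneously: (1 − (−0.5)(−1/3))y_{Pike} = 19.75 − 0.5·(167/12), so (5/6)y_{Pike} = 307/24 and y_{Pike} = 15.35.
Then y_{Mesa} = 167/12 − (1/3)·15.35 = 8.8.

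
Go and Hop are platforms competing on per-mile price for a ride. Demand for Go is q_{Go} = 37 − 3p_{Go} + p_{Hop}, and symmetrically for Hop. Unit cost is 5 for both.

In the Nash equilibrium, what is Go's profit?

Go's profit: π = (p_{Go} − 5)(37 − 3p_{Go} + p_{Hop}).
∂π/∂p_{Go} = 52 − 6p_{Go} + p_{Hop} = 0 ⇒ p_{Go} = 26/3 + (1/6)p_{Hop}.
The game is symmetric, so in equilibrium p_{Hop} = p_{Go}: the reaction function gives (5/6)p_{Go} = 26/3, hence p_{Go} = 10.4.
q_{Go} = 37 − 3·10.4 + 10.4 = 16.2.
Profit = (10.4 − 5)·16.2 = 87.48.

87.48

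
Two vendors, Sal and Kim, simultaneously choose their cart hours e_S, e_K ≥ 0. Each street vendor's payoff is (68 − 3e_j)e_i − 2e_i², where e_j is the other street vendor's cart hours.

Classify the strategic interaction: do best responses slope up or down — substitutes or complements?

Sal's payoff is (68 − 3e_K)e_S − 2e_S².
∂π/∂e_S = 68 − 3e_K − 4e_S = 0, so e_S = 17 − 0.75e_K.
The best-response slope de_S/de_K = −0.75 < 0: the reaction function is downward-sloping, so the choices are strategic substitutes.

strategic substitutes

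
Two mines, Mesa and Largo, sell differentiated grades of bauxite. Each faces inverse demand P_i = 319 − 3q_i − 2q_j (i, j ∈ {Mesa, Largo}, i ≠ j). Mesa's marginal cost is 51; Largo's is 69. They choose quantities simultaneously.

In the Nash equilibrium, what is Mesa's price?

154.875

Mine Mesa's profit: π = q_{Mesa}(319 − 3q_{Mesa} − 2q_{Largo}) − 51q_{Mesa}.
∂π/∂q_{Mesa} = 268 − 6q_{Mesa} − 2q_{Largo} = 0 ⇒ q_{Mesa} = 134/3 − (1/3)q_{Largo}.
Similarly q_{Largo} = 125/3 − (1/3)q_{Mesa}.
Substituting the second reaction function into the first: q_{Mesa} = 134/3 − (1/3)(125/3 − (1/3)q_{Mesa}), which gives (8/9)q_{Mesa} = 277/9 ⇒ q_{Mesa} = 34.625.
Then q_{Largo} = 125/3 − (1/3)·34.625 = 30.125.
P_{Mesa} = 319 − 3·34.625 − 2·30.125 = 154.875.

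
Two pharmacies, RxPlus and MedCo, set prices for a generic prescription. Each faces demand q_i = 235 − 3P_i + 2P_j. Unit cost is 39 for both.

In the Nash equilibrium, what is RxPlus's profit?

7203

RxPlus's profit: π = (P_{RxPlus} − 39)(235 − 3P_{RxPlus} + 2P_{MedCo}).
∂π/∂P_{RxPlus} = 352 − 6P_{RxPlus} + 2P_{MedCo} = 0 ⇒ P_{RxPlus} = 176/3 + (1/3)P_{MedCo}.
Setting P_{RxPlus} = P_{MedCo} in the reaction function: P_{RxPlus} = 176/3 + (1/3)P_{RxPlus}, so P_{RxPlus} = (176/3) / (2/3) = 88.
q_{RxPlus} = 235 − 3·88 + 2·88 = 147.
Profit = (88 − 39)·147 = 7203.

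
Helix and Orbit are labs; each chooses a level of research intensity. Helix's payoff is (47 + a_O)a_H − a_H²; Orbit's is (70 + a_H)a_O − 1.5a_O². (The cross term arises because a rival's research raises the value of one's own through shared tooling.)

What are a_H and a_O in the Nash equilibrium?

Expanding Helix's payoff: 47a_H + a_Oa_H − a_H².
∂π/∂a_H = 47 + a_O − 2a_H = 0, so a_H = 23.5 + 0.5a_O.
Likewise for Orbit: a_O = 70/3 + (1/3)a_H.
Substituting the second reaction function into the first: a_H = 23.5 + 0.5(70/3 + (1/3)a_H), which gives (5/6)a_H = 211/6 ⇒ a_H = 42.2.
Then a_O = 70/3 + (1/3)·42.2 = 37.4.

42.2, 37.4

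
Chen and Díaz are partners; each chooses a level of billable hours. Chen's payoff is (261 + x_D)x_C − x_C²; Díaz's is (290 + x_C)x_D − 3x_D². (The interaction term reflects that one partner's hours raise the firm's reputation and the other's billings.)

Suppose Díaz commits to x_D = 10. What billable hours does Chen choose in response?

135.5

Expanding Chen's payoff: 261x_C + x_Dx_C − x_C².
∂π/∂x_C = 261 + x_D − 2x_C = 0, so x_C = 130.5 + 0.5x_D.
At x_D = 10: x_C = 130.5 + 0.5·10 = 135.5.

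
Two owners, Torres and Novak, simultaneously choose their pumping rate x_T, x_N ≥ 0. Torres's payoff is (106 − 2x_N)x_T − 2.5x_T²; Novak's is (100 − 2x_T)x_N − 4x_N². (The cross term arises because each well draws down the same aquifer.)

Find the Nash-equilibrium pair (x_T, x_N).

Expanding Torres's payoff: 106x_T − 2x_Nx_T − 2.5x_T².
∂π/∂x_T = 106 − 2x_N − 5x_T = 0, so x_T = 21.2 − 0.4x_N.
Likewise for Novak: x_N = 12.5 − 0.25x_T.
Solving the two reaction functions simultaneously: (1 − (−0.4)(−0.25))x_T = 21.2 − 0.4·12.5, so 0.9x_T = 16.2 and x_T = 18.
Then x_N = 12.5 − 0.25·18 = 8.

18, 8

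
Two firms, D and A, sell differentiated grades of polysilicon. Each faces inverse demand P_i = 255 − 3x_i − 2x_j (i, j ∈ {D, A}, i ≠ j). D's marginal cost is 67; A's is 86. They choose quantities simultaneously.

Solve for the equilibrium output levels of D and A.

Firm D's profit: π = x_D(255 − 3x_D − 2x_A) − 67x_D.
∂π/∂x_D = 188 − 6x_D − 2x_A = 0 ⇒ x_D = 94/3 − (1/3)x_A.
Similarly x_A = 169/6 − (1/3)x_D.
Substituting the second reaction function into the first: x_D = 94/3 − (1/3)(169/6 − (1/3)x_D), which gives (8/9)x_D = 395/18 ⇒ x_D = 24.6875.
Then x_A = 169/6 − (1/3)·24.6875 = 19.9375.

24.6875, 19.9375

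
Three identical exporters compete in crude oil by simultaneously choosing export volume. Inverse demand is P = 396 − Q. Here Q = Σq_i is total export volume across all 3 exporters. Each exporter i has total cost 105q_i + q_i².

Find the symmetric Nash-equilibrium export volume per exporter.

A representative exporter's profit is π_i = q_i(396 − Q) − 105q_i − q_i², with Q = q_i + Σ_{j≠i} q_j.
First-order condition: 291 − 4q_i − Σ_{j≠i} q_j = 0.
With identical exporters, set every q_j = q: then 291 − 4q − 2q = 0, i.e. q = 291/6 = 48.5.

48.5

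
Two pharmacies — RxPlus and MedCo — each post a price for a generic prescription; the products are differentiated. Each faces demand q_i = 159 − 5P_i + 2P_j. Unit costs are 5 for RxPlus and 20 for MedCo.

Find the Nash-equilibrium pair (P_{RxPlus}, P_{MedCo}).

24.5625, 30.8125

RxPlus's profit: π = (P_{RxPlus} − 5)(159 − 5P_{RxPlus} + 2P_{MedCo}).
∂π/∂P_{RxPlus} = 184 − 10P_{RxPlus} + 2P_{MedCo} = 0 ⇒ P_{RxPlus} = 18.4 + 0.2P_{MedCo}.
Similarly P_{MedCo} = 25.9 + 0.2P_{RxPlus}.
Substituting the second reaction function into the first: P_{RxPlus} = 18.4 + 0.2(25.9 + 0.2P_{RxPlus}), which gives 0.96P_{RxPlus} = 23.58 ⇒ P_{RxPlus} = 24.5625.
Then P_{MedCo} = 25.9 + 0.2·24.5625 = 30.8125.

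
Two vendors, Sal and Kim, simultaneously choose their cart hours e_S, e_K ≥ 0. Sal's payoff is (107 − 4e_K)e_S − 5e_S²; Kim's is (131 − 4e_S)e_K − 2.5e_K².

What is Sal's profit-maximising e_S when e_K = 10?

Expanding Sal's payoff: 107e_S − 4e_Ke_S − 5e_S².
∂π/∂e_S = 107 − 4e_K − 10e_S = 0, so e_S = 10.7 − 0.4e_K.
At e_K = 10: e_S = 10.7 − 0.4·10 = 6.7.

6.7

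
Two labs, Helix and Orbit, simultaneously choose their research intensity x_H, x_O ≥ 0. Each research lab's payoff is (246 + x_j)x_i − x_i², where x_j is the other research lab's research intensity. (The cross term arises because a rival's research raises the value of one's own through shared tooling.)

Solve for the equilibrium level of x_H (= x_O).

Helix's payoff is (246 + x_O)x_H − x_H².
∂π/∂x_H = 246 + x_O − 2x_H = 0, so x_H = 123 + 0.5x_O.
The game is symmetric, so in equilibrium x_O = x_H: the reaction function gives 0.5x_H = 123, hence x_H = 246.

246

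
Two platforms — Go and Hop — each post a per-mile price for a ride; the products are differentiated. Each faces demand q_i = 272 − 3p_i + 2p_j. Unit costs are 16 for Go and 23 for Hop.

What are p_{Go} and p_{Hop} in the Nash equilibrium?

81.3125, 83.9375

Go's profit: π = (p_{Go} − 16)(272 − 3p_{Go} + 2p_{Hop}).
∂π/∂p_{Go} = 320 − 6p_{Go} + 2p_{Hop} = 0 ⇒ p_{Go} = 160/3 + (1/3)p_{Hop}.
Similarly p_{Hop} = 341/6 + (1/3)p_{Go}.
Substituting the second reaction function into the first: p_{Go} = 160/3 + (1/3)(341/6 + (1/3)p_{Go}), which gives (8/9)p_{Go} = 1301/18 ⇒ p_{Go} = 81.3125.
Then p_{Hop} = 341/6 + (1/3)·81.3125 = 83.9375.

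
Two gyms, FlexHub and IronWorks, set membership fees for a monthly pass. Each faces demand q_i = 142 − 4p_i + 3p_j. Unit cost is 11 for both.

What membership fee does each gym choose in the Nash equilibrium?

37.2

FlexHub's profit: π = (p_{FlexHub} − 11)(142 − 4p_{FlexHub} + 3p_{IronWorks}).
∂π/∂p_{FlexHub} = 186 − 8p_{FlexHub} + 3p_{IronWorks} = 0 ⇒ p_{FlexHub} = 23.25 + 0.375p_{IronWorks}.
The game is symmetric, so in equilibrium p_{IronWorks} = p_{FlexHub}: the reaction function gives 0.625p_{FlexHub} = 23.25, hence p_{FlexHub} = 37.2.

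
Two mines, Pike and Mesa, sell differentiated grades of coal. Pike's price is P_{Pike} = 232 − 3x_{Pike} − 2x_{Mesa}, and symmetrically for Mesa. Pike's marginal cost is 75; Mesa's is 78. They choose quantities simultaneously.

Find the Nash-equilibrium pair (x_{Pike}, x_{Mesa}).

19.8125, 19.0625

Mine Pike's profit: π = x_{Pike}(232 − 3x_{Pike} − 2x_{Mesa}) − 75x_{Pike}.
∂π/∂x_{Pike} = 157 − 6x_{Pike} − 2x_{Mesa} = 0 ⇒ x_{Pike} = 157/6 − (1/3)x_{Mesa}.
Similarly x_{Mesa} = 77/3 − (1/3)x_{Pike}.
Solving the two reaction functions simultaneously: (1 − (−1/3)(−1/3))x_{Pike} = 157/6 − (1/3)·(77/3), so (8/9)x_{Pike} = 317/18 and x_{Pike} = 19.8125.
Then x_{Mesa} = 77/3 − (1/3)·19.8125 = 19.0625.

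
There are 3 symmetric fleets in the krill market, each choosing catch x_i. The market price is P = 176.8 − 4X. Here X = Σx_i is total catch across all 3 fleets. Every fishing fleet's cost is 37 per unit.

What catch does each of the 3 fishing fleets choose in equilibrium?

A representative fishing fleet's profit is π_i = x_i(176.8 − 4X) − 37x_i, with X = x_i + Σ_{j≠i} x_j.
First-order condition: 139.8 − 8x_i − 4Σ_{j≠i} x_j = 0.
With identical fishing fleets, set every x_j = x: then 139.8 − 8x − 8x = 0, i.e. x = 139.8/16 = 8.7375.

8.7375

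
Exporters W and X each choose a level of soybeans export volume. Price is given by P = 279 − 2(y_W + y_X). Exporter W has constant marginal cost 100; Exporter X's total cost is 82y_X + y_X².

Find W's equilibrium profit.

2312

Exporter W's profit: π = y_W(279 − 2(y_W + y_X)) − 100y_W.
∂π/∂y_W = 179 − 4y_W − 2y_X = 0, so y_W = 44.75 − 0.5y_X.
For X: ∂π/∂y_X = 197 − 6y_X − 2y_W = 0 ⇒ y_X = 197/6 − (1/3)y_W.
Substituting the second reaction function into the first: y_W = 44.75 − 0.5(197/6 − (1/3)y_W), which gives (5/6)y_W = 85/3 ⇒ y_W = 34.
Then y_X = 197/6 − (1/3)·34 = 21.5.
Price P = 279 − 2·55.5 = 168.
W's profit: (168 − 100)·34 = 2312.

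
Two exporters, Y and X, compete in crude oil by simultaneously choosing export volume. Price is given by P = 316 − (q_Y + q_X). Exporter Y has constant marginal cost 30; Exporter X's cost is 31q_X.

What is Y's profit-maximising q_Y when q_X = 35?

125.5

Exporter Y's profit: π = q_Y(316 − (q_Y + q_X)) − 30q_Y.
∂π/∂q_Y = 286 − 2q_Y − q_X = 0, so q_Y = 143 − 0.5q_X.
At q_X = 35: q_Y = 143 − 0.5·35 = 125.5.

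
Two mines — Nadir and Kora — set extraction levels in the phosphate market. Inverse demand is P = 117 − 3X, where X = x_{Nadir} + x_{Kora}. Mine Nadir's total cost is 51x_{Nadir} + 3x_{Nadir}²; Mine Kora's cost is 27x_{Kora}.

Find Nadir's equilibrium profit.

24

Mine Nadir's profit: π = x_{Nadir}(117 − 3(x_{Nadir} + x_{Kora})) − 51x_{Nadir} − 3x_{Nadir}².
∂π/∂x_{Nadir} = 66 − 12x_{Nadir} − 3x_{Kora} = 0, so x_{Nadir} = 5.5 − 0.25x_{Kora}.
For Kora: ∂π/∂x_{Kora} = 90 − 6x_{Kora} − 3x_{Nadir} = 0 ⇒ x_{Kora} = 15 − 0.5x_{Nadir}.
Substituting the second reaction function into the first: x_{Nadir} = 5.5 − 0.25(15 − 0.5x_{Nadir}), which gives 0.875x_{Nadir} = 1.75 ⇒ x_{Nadir} = 2.
Then x_{Kora} = 15 − 0.5·2 = 14.
Price P = 117 − 3·16 = 69.
Nadir's profit: (69 − 51)·2 − 3(2)² = 24.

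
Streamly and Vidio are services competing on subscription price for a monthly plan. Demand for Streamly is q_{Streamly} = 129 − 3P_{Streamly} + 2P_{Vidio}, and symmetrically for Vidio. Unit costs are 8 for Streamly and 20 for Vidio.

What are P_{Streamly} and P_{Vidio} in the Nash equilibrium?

Streamly's profit: π = (P_{Streamly} − 8)(129 − 3P_{Streamly} + 2P_{Vidio}).
∂π/∂P_{Streamly} = 153 − 6P_{Streamly} + 2P_{Vidio} = 0 ⇒ P_{Streamly} = 25.5 + (1/3)P_{Vidio}.
Similarly P_{Vidio} = 31.5 + (1/3)P_{Streamly}.
Solving the two reaction functions simultaneously: (1 − (1/3)(1/3))P_{Streamly} = 25.5 + (1/3)·31.5, so (8/9)P_{Streamly} = 36 and P_{Streamly} = 40.5.
Then P_{Vidio} = 31.5 + (1/3)·40.5 = 45.

40.5, 45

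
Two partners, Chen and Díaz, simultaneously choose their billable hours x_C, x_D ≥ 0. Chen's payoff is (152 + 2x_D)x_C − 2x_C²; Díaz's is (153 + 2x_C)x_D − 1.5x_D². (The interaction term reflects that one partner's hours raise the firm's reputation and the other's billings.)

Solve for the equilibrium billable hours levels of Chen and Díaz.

Expanding Chen's payoff: 152x_C + 2x_Dx_C − 2x_C².
∂π/∂x_C = 152 + 2x_D − 4x_C = 0, so x_C = 38 + 0.5x_D.
Likewise for Díaz: x_D = 51 + (2/3)x_C.
Plugging x_D into Chen's best response: x_C = 38 + 0.5(51 + (2/3)x_C) ⇒ (2/3)x_C = 63.5, so x_C = 95.25.
Then x_D = 51 + (2/3)·95.25 = 114.5.

95.25, 114.5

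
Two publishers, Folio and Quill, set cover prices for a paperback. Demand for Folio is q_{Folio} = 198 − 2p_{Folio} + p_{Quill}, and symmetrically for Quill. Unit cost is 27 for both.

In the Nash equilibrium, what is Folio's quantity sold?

Folio's profit: π = (p_{Folio} − 27)(198 − 2p_{Folio} + p_{Quill}).
∂π/∂p_{Folio} = 252 − 4p_{Folio} + p_{Quill} = 0 ⇒ p_{Folio} = 63 + 0.25p_{Quill}.
Setting p_{Folio} = p_{Quill} in the reaction function: p_{Folio} = 63 + 0.25p_{Folio}, so p_{Folio} = 63 / 0.75 = 84.
q_{Folio} = 198 − 2·84 + 84 = 114.

114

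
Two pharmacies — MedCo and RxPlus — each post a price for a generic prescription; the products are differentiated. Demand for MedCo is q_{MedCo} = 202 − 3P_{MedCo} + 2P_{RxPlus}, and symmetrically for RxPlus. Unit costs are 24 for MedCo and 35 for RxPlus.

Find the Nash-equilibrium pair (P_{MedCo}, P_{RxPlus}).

MedCo's profit: π = (P_{MedCo} − 24)(202 − 3P_{MedCo} + 2P_{RxPlus}).
∂π/∂P_{MedCo} = 274 − 6P_{MedCo} + 2P_{RxPlus} = 0 ⇒ P_{MedCo} = 137/3 + (1/3)P_{RxPlus}.
Similarly P_{RxPlus} = 307/6 + (1/3)P_{MedCo}.
Plugging P_{RxPlus} into MedCo's best response: P_{MedCo} = 137/3 + (1/3)(307/6 + (1/3)P_{MedCo}) ⇒ (8/9)P_{MedCo} = 1129/18, so P_{MedCo} = 70.5625.
Then P_{RxPlus} = 307/6 + (1/3)·70.5625 = 74.6875.

70.5625, 74.6875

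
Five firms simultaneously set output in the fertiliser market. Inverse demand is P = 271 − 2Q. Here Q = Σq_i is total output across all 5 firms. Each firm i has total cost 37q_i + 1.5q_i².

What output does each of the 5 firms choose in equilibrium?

15.6

A representative firm's profit is π_i = q_i(271 − 2Q) − 37q_i − 1.5q_i², with Q = q_i + Σ_{j≠i} q_j.
First-order condition: 234 − 7q_i − 2Σ_{j≠i} q_j = 0.
With identical firms, set every q_j = q: then 234 − 7q − 8q = 0, i.e. q = 234/15 = 15.6.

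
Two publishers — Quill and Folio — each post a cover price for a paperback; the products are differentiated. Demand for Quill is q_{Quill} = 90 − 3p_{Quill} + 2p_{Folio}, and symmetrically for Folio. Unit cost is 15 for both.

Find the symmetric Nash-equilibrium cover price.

33.75

Quill's profit: π = (p_{Quill} − 15)(90 − 3p_{Quill} + 2p_{Folio}).
∂π/∂p_{Quill} = 135 − 6p_{Quill} + 2p_{Folio} = 0 ⇒ p_{Quill} = 22.5 + (1/3)p_{Folio}.
Setting p_{Quill} = p_{Folio} in the reaction function: p_{Quill} = 22.5 + (1/3)p_{Quill}, so p_{Quill} = 22.5 / (2/3) = 33.75.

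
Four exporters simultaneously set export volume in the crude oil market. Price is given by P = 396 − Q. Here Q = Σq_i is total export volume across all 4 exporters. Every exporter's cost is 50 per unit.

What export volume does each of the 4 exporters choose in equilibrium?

A representative exporter's profit is π_i = q_i(396 − Q) − 50q_i, with Q = q_i + Σ_{j≠i} q_j.
First-order condition: 346 − 2q_i − Σ_{j≠i} q_j = 0.
Imposing symmetry (q_j = q for all j) turns Σ_{j≠i} q_j into 3q, so 346 = 5q and q = 69.2.

69.2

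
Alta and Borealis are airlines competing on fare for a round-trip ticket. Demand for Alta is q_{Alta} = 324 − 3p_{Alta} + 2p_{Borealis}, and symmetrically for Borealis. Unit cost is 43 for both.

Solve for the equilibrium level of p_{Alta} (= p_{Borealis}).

Alta's profit: π = (p_{Alta} − 43)(324 − 3p_{Alta} + 2p_{Borealis}).
∂π/∂p_{Alta} = 453 − 6p_{Alta} + 2p_{Borealis} = 0 ⇒ p_{Alta} = 75.5 + (1/3)p_{Borealis}.
Setting p_{Alta} = p_{Borealis} in the reaction function: p_{Alta} = 75.5 + (1/3)p_{Alta}, so p_{Alta} = 75.5 / (2/3) = 113.25.

113.25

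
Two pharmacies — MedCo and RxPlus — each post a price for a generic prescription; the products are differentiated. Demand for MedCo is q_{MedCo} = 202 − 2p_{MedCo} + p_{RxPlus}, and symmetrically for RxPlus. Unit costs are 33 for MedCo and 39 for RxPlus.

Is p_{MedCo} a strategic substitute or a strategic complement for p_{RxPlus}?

strategic complements

MedCo's profit: π = (p_{MedCo} − 33)(202 − 2p_{MedCo} + p_{RxPlus}).
∂π/∂p_{MedCo} = 268 − 4p_{MedCo} + p_{RxPlus} = 0 ⇒ p_{MedCo} = 67 + 0.25p_{RxPlus}.
The best-response slope dp_{MedCo}/dp_{RxPlus} = 0.25 > 0: the reaction function is upward-sloping, so the choices are strategic complements.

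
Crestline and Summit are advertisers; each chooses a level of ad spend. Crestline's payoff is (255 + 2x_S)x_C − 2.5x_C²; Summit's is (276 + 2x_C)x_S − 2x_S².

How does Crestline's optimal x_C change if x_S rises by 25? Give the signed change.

10

Expanding Crestline's payoff: 255x_C + 2x_Sx_C − 2.5x_C².
∂π/∂x_C = 255 + 2x_S − 5x_C = 0, so x_C = 51 + 0.4x_S.
The reaction-function slope is 0.4, so a 25-unit rise in x_S moves x_C by 0.4 × 25 = 10. Crestline's best response rises — the actions are strategic complements.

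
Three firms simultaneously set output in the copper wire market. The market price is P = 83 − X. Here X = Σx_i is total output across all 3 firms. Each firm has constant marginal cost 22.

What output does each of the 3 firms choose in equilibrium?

15.25

A representative firm's profit is π_i = x_i(83 − X) − 22x_i, with X = x_i + Σ_{j≠i} x_j.
First-order condition: 61 − 2x_i − Σ_{j≠i} x_j = 0.
In a symmetric equilibrium every firm chooses the same x, so Σ_{j≠i} x_j = 2x. The condition becomes 61 − 4x = 0, giving x = 61/4 = 15.25.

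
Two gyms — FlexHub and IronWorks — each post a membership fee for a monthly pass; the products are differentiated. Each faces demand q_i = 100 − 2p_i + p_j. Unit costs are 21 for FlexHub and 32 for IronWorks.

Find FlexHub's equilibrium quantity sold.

FlexHub's profit: π = (p_{FlexHub} − 21)(100 − 2p_{FlexHub} + p_{IronWorks}).
∂π/∂p_{FlexHub} = 142 − 4p_{FlexHub} + p_{IronWorks} = 0 ⇒ p_{FlexHub} = 35.5 + 0.25p_{IronWorks}.
Similarly p_{IronWorks} = 41 + 0.25p_{FlexHub}.
Plugging p_{IronWorks} into FlexHub's best response: p_{FlexHub} = 35.5 + 0.25(41 + 0.25p_{FlexHub}) ⇒ 0.9375p_{FlexHub} = 45.75, so p_{FlexHub} = 48.8.
Then p_{IronWorks} = 41 + 0.25·48.8 = 53.2.
q_{FlexHub} = 100 − 2·48.8 + 53.2 = 55.6.

55.6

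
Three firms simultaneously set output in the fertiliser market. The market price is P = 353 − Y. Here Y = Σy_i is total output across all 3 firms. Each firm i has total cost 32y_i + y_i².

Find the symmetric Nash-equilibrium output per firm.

A representative firm's profit is π_i = y_i(353 − Y) − 32y_i − y_i², with Y = y_i + Σ_{j≠i} y_j.
First-order condition: 321 − 4y_i − Σ_{j≠i} y_j = 0.
In a symmetric equilibrium every firm chooses the same y, so Σ_{j≠i} y_j = 2y. The condition becomes 321 − 6y = 0, giving y = 321/6 = 53.5.

53.5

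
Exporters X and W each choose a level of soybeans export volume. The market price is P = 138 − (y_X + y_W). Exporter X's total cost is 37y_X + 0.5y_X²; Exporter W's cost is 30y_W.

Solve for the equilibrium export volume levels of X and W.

18.8, 44.6

Exporter X's profit: π = y_X(138 − (y_X + y_W)) − 37y_X − 0.5y_X².
∂π/∂y_X = 101 − 3y_X − y_W = 0, so y_X = 101/3 − (1/3)y_W.
For W: ∂π/∂y_W = 108 − 2y_W − y_X = 0 ⇒ y_W = 54 − 0.5y_X.
Solving the two reaction functions simultaneously: (1 − (−1/3)(−0.5))y_X = 101/3 − (1/3)·54, so (5/6)y_X = 47/3 and y_X = 18.8.
Then y_W = 54 − 0.5·18.8 = 44.6.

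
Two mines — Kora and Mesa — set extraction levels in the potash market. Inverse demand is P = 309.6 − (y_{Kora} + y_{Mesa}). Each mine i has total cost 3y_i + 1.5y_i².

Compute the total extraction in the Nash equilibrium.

Mine Kora's profit: π = y_{Kora}(309.6 − (y_{Kora} + y_{Mesa})) − 3y_{Kora} − 1.5y_{Kora}².
∂π/∂y_{Kora} = 306.6 − 5y_{Kora} − y_{Mesa} = 0, so y_{Kora} = 61.32 − 0.2y_{Mesa}.
Setting y_{Kora} = y_{Mesa} in the reaction function: y_{Kora} = 61.32 − 0.2y_{Kora}, so y_{Kora} = 61.32 / 1.2 = 51.1.
Total extraction: 51.1 + 51.1 = 102.2.

102.2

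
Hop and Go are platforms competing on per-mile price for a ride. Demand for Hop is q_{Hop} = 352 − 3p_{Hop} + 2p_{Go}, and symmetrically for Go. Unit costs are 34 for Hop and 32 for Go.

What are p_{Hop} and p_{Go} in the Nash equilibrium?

113.125, 112.375

Hop's profit: π = (p_{Hop} − 34)(352 − 3p_{Hop} + 2p_{Go}).
∂π/∂p_{Hop} = 454 − 6p_{Hop} + 2p_{Go} = 0 ⇒ p_{Hop} = 227/3 + (1/3)p_{Go}.
Similarly p_{Go} = 224/3 + (1/3)p_{Hop}.
Solving the two reaction functions simultaneously: (1 − (1/3)(1/3))p_{Hop} = 227/3 + (1/3)·(224/3), so (8/9)p_{Hop} = 905/9 and p_{Hop} = 113.125.
Then p_{Go} = 224/3 + (1/3)·113.125 = 112.375.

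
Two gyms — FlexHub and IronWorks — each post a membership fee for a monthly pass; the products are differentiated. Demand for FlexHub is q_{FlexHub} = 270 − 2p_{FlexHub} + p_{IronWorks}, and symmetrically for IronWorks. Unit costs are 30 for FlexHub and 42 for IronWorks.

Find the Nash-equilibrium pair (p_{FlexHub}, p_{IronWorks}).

111.6, 116.4

FlexHub's profit: π = (p_{FlexHub} − 30)(270 − 2p_{FlexHub} + p_{IronWorks}).
∂π/∂p_{FlexHub} = 330 − 4p_{FlexHub} + p_{IronWorks} = 0 ⇒ p_{FlexHub} = 82.5 + 0.25p_{IronWorks}.
Similarly p_{IronWorks} = 88.5 + 0.25p_{FlexHub}.
Solving the two reaction functions simultaneously: (1 − (0.25)(0.25))p_{FlexHub} = 82.5 + 0.25·88.5, so 0.9375p_{FlexHub} = 104.625 and p_{FlexHub} = 111.6.
Then p_{IronWorks} = 88.5 + 0.25·111.6 = 116.4.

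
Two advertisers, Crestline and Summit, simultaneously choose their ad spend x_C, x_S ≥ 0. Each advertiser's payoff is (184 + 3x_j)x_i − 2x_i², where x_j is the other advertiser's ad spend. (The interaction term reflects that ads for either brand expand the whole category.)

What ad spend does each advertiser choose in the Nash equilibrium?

Crestline's payoff is (184 + 3x_S)x_C − 2x_C².
∂π/∂x_C = 184 + 3x_S − 4x_C = 0, so x_C = 46 + 0.75x_S.
Setting x_C = x_S in the reaction function: x_C = 46 + 0.75x_C, so x_C = 46 / 0.25 = 184.

184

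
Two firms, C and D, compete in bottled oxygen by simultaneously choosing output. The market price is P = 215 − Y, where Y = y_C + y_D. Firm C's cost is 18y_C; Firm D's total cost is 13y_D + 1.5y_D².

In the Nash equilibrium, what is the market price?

105

Firm C's profit: π = y_C(215 − (y_C + y_D)) − 18y_C.
∂π/∂y_C = 197 − 2y_C − y_D = 0, so y_C = 98.5 − 0.5y_D.
For D: ∂π/∂y_D = 202 − 5y_D − y_C = 0 ⇒ y_D = 40.4 − 0.2y_C.
Solving the two reaction functions simultaneously: (1 − (−0.5)(−0.2))y_C = 98.5 − 0.5·40.4, so 0.9y_C = 78.3 and y_C = 87.
Then y_D = 40.4 − 0.2·87 = 23.
Equilibrium price: P = 215 − 110 = 105.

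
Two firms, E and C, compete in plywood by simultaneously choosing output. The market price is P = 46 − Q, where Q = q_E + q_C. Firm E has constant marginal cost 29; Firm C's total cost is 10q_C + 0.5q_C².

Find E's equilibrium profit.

9

Firm E's profit: π = q_E(46 − (q_E + q_C)) − 29q_E.
∂π/∂q_E = 17 − 2q_E − q_C = 0, so q_E = 8.5 − 0.5q_C.
For C: ∂π/∂q_C = 36 − 3q_C − q_E = 0 ⇒ q_C = 12 − (1/3)q_E.
Solving the two reaction functions simultaneously: (1 − (−0.5)(−1/3))q_E = 8.5 − 0.5·12, so (5/6)q_E = 2.5 and q_E = 3.
Then q_C = 12 − (1/3)·3 = 11.
Price P = 46 − 14 = 32.
E's profit: (32 − 29)·3 = 9.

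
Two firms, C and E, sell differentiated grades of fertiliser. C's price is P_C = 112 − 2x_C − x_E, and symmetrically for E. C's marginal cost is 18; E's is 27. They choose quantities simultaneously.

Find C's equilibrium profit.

Firm C's profit: π = x_C(112 − 2x_C − x_E) − 18x_C.
∂π/∂x_C = 94 − 4x_C − x_E = 0 ⇒ x_C = 23.5 − 0.25x_E.
Similarly x_E = 21.25 − 0.25x_C.
Solving the two reaction functions simultaneously: (1 − (−0.25)(−0.25))x_C = 23.5 − 0.25·21.25, so 0.9375x_C = 18.1875 and x_C = 19.4.
Then x_E = 21.25 − 0.25·19.4 = 16.4.
P_C = 112 − 2·19.4 − 16.4 = 56.8.
Profit = (56.8 − 18)·19.4 = 752.72.

752.72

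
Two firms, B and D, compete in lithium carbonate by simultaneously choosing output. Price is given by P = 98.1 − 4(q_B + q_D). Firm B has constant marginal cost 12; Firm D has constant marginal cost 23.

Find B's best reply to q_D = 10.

5.7625

Firm B's profit: π = q_B(98.1 − 4(q_B + q_D)) − 12q_B.
∂π/∂q_B = 86.1 − 8q_B − 4q_D = 0, so q_B = 10.7625 − 0.5q_D.
At q_D = 10: q_B = 10.7625 − 0.5·10 = 5.7625.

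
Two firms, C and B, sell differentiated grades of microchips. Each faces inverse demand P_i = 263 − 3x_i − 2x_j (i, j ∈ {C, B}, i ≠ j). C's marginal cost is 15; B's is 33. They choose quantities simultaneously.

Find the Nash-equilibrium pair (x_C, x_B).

Firm C's profit: π = x_C(263 − 3x_C − 2x_B) − 15x_C.
∂π/∂x_C = 248 − 6x_C − 2x_B = 0 ⇒ x_C = 124/3 − (1/3)x_B.
Similarly x_B = 115/3 − (1/3)x_C.
Plugging x_B into C's best response: x_C = 124/3 − (1/3)(115/3 − (1/3)x_C) ⇒ (8/9)x_C = 257/9, so x_C = 32.125.
Then x_B = 115/3 − (1/3)·32.125 = 27.625.

32.125, 27.625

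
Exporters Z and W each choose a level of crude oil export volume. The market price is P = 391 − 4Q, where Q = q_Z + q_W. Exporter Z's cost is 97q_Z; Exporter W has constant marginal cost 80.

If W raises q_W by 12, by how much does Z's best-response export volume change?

Exporter Z's profit: π = q_Z(391 − 4(q_Z + q_W)) − 97q_Z.
∂π/∂q_Z = 294 − 8q_Z − 4q_W = 0, so q_Z = 36.75 − 0.5q_W.
The reaction-function slope is −0.5, so a 12-unit rise in q_W moves q_Z by −0.5 × 12 = −6. Z's best response falls — the actions are strategic substitutes.

-6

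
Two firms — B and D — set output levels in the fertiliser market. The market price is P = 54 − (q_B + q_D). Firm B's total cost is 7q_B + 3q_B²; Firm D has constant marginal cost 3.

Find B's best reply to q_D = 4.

5.375

Firm B's profit: π = q_B(54 − (q_B + q_D)) − 7q_B − 3q_B².
∂π/∂q_B = 47 − 8q_B − q_D = 0, so q_B = 5.875 − 0.125q_D.
At q_D = 4: q_B = 5.875 − 0.125·4 = 5.375.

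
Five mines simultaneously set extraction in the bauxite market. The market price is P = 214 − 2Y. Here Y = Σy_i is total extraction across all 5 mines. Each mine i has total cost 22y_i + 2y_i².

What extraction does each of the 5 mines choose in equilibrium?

12

A representative mine's profit is π_i = y_i(214 − 2Y) − 22y_i − 2y_i², with Y = y_i + Σ_{j≠i} y_j.
First-order condition: 192 − 8y_i − 2Σ_{j≠i} y_j = 0.
In a symmetric equilibrium every mine chooses the same y, so Σ_{j≠i} y_j = 4y. The condition becomes 192 − 16y = 0, giving y = 192/16 = 12.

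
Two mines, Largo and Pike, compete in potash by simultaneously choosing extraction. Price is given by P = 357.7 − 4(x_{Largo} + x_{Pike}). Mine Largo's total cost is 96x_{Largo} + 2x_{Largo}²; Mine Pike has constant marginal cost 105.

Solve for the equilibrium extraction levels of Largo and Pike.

13.535, 24.82

Mine Largo's profit: π = x_{Largo}(357.7 − 4(x_{Largo} + x_{Pike})) − 96x_{Largo} − 2x_{Largo}².
∂π/∂x_{Largo} = 261.7 − 12x_{Largo} − 4x_{Pike} = 0, so x_{Largo} = 2617/120 − (1/3)x_{Pike}.
For Pike: ∂π/∂x_{Pike} = 252.7 − 8x_{Pike} − 4x_{Largo} = 0 ⇒ x_{Pike} = 31.5875 − 0.5x_{Largo}.
Solving the two reaction functions simultaneously: (1 − (−1/3)(−0.5))x_{Largo} = 2617/120 − (1/3)·31.5875, so (5/6)x_{Largo} = 2707/240 and x_{Largo} = 13.535.
Then x_{Pike} = 31.5875 − 0.5·13.535 = 24.82.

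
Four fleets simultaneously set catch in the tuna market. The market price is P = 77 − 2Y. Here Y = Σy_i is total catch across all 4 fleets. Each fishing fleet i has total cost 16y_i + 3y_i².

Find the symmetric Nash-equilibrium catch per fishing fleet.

3.8125

A representative fishing fleet's profit is π_i = y_i(77 − 2Y) − 16y_i − 3y_i², with Y = y_i + Σ_{j≠i} y_j.
First-order condition: 61 − 10y_i − 2Σ_{j≠i} y_j = 0.
Imposing symmetry (y_j = y for all j) turns Σ_{j≠i} y_j into 3y, so 61 = 16y and y = 3.8125.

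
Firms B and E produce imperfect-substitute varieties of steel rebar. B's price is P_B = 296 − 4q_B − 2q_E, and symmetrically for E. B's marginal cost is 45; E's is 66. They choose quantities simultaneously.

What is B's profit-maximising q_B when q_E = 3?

30.625

Firm B's profit: π = q_B(296 − 4q_B − 2q_E) − 45q_B.
∂π/∂q_B = 251 − 8q_B − 2q_E = 0 ⇒ q_B = 31.375 − 0.25q_E.
At q_E = 3: q_B = 31.375 − 0.25·3 = 30.625.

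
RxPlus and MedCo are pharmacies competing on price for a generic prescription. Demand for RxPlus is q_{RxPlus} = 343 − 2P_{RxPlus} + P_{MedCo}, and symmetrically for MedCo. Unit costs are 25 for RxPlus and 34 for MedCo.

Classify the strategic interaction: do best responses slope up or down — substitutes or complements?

strategic complements

RxPlus's profit: π = (P_{RxPlus} − 25)(343 − 2P_{RxPlus} + P_{MedCo}).
∂π/∂P_{RxPlus} = 393 − 4P_{RxPlus} + P_{MedCo} = 0 ⇒ P_{RxPlus} = 98.25 + 0.25P_{MedCo}.
The best-response slope dP_{RxPlus}/dP_{MedCo} = 0.25 > 0: the reaction function is upward-sloping, so the choices are strategic complements.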